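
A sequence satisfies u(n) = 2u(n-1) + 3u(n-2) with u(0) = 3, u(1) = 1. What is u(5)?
Computing the sequence terms:
3, 1, 11, 25, 83, 241

241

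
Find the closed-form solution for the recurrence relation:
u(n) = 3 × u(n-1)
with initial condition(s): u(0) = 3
Recurrence: u(n) = 3 × u(n-1), initial: u(0) = 3.
Each term is 3 times the previous, so this is geometric with ratio 3. After n steps: u(n) = u(0)·3ⁿ = 3·3ⁿ.

u(n) = 3·3ⁿ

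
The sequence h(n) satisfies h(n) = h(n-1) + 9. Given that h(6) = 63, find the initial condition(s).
h(6) = h(0) + 6·9, so h(0) = 63 - 54 = 9.

h(0) = 9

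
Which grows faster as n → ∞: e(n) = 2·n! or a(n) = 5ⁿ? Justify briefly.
Comparing growth rates:
Growth-rate hierarchy: log n ≺ any polynomial ≺ any exponential cⁿ (c>1) ≺ n! ≺ nⁿ.
factorial dominates exponential base 5 asymptotically.

e(n) grows faster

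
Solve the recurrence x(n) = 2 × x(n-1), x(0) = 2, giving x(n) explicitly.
Recurrence: x(n) = 2 × x(n-1), initial: x(0) = 2.
Each term is 2 times the previous, so this is geometric with ratio 2. After n steps: x(n) = x(0)·2ⁿ = 2·2ⁿ.

x(n) = 2·2ⁿ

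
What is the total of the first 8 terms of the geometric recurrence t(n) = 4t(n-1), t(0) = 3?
Computing the sequence terms: 3, 12, 48, 192, 768, 3072, 12288, 49152
Adding these values together:

65535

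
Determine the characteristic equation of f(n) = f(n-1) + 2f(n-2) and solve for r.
Substitute f(n) = rⁿ and divide through by rⁿ⁻²: r² - r - 2 = 0
Factor: (r - 2)(r + 1) = 0, so r = 2, -1.
General solution: f(n) = A·2ⁿ + B·(-1)ⁿ

Characteristic: r² - r - 2 = 0, Roots: r = 2, -1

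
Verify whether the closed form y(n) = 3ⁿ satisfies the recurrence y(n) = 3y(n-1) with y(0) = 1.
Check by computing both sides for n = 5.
From the recurrence with y(0) = 1:
  y(0) = 1, y(1) = 3, y(2) = 9, y(3) = 27, y(4) = 81, y(5) = 243
  so the recurrence gives y(5) = 243.
From the proposed closed form y(n) = 3ⁿ:
  y(5) = 243.
Both sides give 243 at n = 5, and the initial condition(s) match, so the closed form is consistent.

Yes, the closed form is correct.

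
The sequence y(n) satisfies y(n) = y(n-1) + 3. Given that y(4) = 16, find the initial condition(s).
y(4) = y(0) + 4·3, so y(0) = 16 - 12 = 4.

y(0) = 4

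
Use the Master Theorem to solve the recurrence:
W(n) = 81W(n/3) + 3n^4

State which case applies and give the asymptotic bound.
Master Theorem template: W(n) = a·W(n/b) + f(n).
Here: a=81, b=3, f(n)=3n^4
Compute log_b(a) = log_3(81) = 4.
f(n) = 3n^4 = Θ(n^4). Case 2: W(n) = Θ(n^4 log n).

Case 2: W(n) = Θ(n^4 log n)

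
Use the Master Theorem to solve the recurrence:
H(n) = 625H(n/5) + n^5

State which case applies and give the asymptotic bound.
Master Theorem template: H(n) = a·H(n/b) + f(n).
Here: a=625, b=5, f(n)=n^5
Compute log_b(a) = log_5(625) = 4.
f(n) = n^5 = Ω(n^(4+ε)) with ε = 1, and the regularity condition holds (a·f(n/b) = (a/b^5)·f(n) with a/b^5 = 5^-1 < 1). Case 3: H(n) = Θ(f(n)) = Θ(n^5).

Case 3: H(n) = Θ(n^5)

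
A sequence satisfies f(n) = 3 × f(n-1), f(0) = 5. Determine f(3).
Computing step by step:
f(0) = 5
f(1) = 3 × 5 = 15
f(2) = 3 × 15 = 45
f(3) = 3 × 45 = 135

135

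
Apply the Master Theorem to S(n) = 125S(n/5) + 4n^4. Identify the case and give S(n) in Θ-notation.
Master Theorem template: S(n) = a·S(n/b) + f(n).
Here: a=125, b=5, f(n)=4n^4
Compute log_b(a) = log_5(125) = 3.
f(n) = 4n^4 = Ω(n^(3+ε)) with ε = 1, and the regularity condition holds (a·f(n/b) = (a/b^4)·f(n) with a/b^4 = 5^-1 < 1). Case 3: S(n) = Θ(f(n)) = Θ(n^4).

Case 3: S(n) = Θ(n^4)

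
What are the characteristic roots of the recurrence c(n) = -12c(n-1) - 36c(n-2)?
Substitute c(n) = rⁿ and divide through by rⁿ⁻²: r² + 12r + 36 = 0
Factor: (r + 6)² = 0, so r = -6 (double root).
General solution: c(n) = (A + Bn)·(-6)ⁿ

Characteristic: r² + 12r + 36 = 0, Roots: r = -6 (double root)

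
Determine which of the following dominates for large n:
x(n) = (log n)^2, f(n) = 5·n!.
Comparing growth rates:
Growth-rate hierarchy: log n ≺ any polynomial ≺ any exponential cⁿ (c>1) ≺ n! ≺ nⁿ.
factorial dominates polylogarithmic (log n)^2 asymptotically.

f(n) grows faster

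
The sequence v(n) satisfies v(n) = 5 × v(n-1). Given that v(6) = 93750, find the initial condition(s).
In general v(n) = 5ⁿ · v(0). At n = 6: v(0) = v(6) / 5^6 = 93750 / 15625 = 6.

v(0) = 6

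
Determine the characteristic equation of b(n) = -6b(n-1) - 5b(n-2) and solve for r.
Substitute b(n) = rⁿ and divide through by rⁿ⁻²: r² + 6r + 5 = 0
Factor: (r + 1)(r + 5) = 0, so r = -1, -5.
General solution: b(n) = A·(-1)ⁿ + B·(-5)ⁿ

Characteristic: r² + 6r + 5 = 0, Roots: r = -1, -5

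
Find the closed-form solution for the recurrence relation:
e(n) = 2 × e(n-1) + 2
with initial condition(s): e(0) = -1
Recurrence: e(n) = 2 × e(n-1) + 2, initial: e(0) = -1.
Try e(n) = A·2ⁿ + C. Substituting: A·2ⁿ + C = 2(A·2ⁿ⁻¹ + C) + 2 = A·2ⁿ + 2C + 2, so C = 2C + 2, giving C = -2. Then e(0) = A - 2 = -1 gives A = 1.

e(n) = 2ⁿ - 2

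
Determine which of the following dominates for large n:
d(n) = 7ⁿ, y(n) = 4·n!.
Comparing growth rates:
Growth-rate hierarchy: log n ≺ any polynomial ≺ any exponential cⁿ (c>1) ≺ n! ≺ nⁿ.
factorial dominates exponential base 7 asymptotically.

y(n) grows faster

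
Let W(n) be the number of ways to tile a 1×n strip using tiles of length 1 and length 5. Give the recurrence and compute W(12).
Condition on the last tile: it has length 1 (leaving a 1×(n-1) strip) or length 5 (leaving a 1×(n-5) strip), so W(n) = W(n-1) + W(n-5) (order-5 linear recurrence).
For 0 ≤ i < 5 only unit tiles fit, so W(i) = 1.
Iterating the recurrence: W(5) = 2, W(6) = 3, W(7) = 4, W(8) = 5, W(9) = 6, W(10) = 8, W(11) = 11, W(12) = 15.

W(n) = W(n-1) + W(n-5), with W(i) = 1 for 0 ≤ i < 5; W(12) = 15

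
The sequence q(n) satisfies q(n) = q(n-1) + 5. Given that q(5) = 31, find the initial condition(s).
q(5) = q(0) + 5·5, so q(0) = 31 - 25 = 6.

q(0) = 6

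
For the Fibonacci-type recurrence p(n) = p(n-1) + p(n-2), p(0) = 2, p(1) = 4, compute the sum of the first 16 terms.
Computing the sequence terms: 2, 4, 6, 10, 16, 26, 42, 68, 110, 178, 288, 466, 754, 1220, 1974, 3194
Adding these values together:

8358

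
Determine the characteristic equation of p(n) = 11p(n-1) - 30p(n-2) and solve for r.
Substitute p(n) = rⁿ and divide through by rⁿ⁻²: r² - 11r + 30 = 0
Factor: (r - 5)(r - 6) = 0, so r = 5, 6.
General solution: p(n) = A·5ⁿ + B·6ⁿ

Characteristic: r² - 11r + 30 = 0, Roots: r = 5, 6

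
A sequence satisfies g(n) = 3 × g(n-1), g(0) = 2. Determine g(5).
Computing step by step:
g(0) = 2
g(1) = 3 × 2 = 6
g(2) = 3 × 6 = 18
g(3) = 3 × 18 = 54
g(4) = 3 × 54 = 162
g(5) = 3 × 162 = 486

486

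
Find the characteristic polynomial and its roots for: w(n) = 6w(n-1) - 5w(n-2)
Substitute w(n) = rⁿ and divide through by rⁿ⁻²: r² - 6r + 5 = 0
Factor: (r - 1)(r - 5) = 0, so r = 1, 5.
General solution: w(n) = A·1ⁿ + B·5ⁿ

Characteristic: r² - 6r + 5 = 0, Roots: r = 1, 5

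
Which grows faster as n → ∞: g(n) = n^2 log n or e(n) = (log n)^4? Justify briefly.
Comparing growth rates:
Growth-rate hierarchy: log n ≺ any polynomial ≺ any exponential cⁿ (c>1) ≺ n! ≺ nⁿ.
polynomial degree 2 (with log factor) dominates polylogarithmic (log n)^4 asymptotically.

g(n) grows faster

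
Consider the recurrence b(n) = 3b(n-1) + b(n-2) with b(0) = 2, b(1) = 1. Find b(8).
Computing the sequence terms:
2, 1, 5, 16, 53, 175, 578, 1909, 6305

6305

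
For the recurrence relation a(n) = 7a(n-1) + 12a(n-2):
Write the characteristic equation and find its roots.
Substitute a(n) = rⁿ and divide through by rⁿ⁻²: r² - 7r - 12 = 0
Discriminant: 7² + 4·12 = 97, not a perfect square, so by the quadratic formula r = (7 ± √97)/2.
General solution: a(n) = A·r₁ⁿ + B·r₂ⁿ where r₁,r₂ = (7 ± √97)/2

Characteristic: r² - 7r - 12 = 0, Roots: r = (7 ± √97)/2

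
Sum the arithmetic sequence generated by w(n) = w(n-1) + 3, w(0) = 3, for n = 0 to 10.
Computing the sequence terms: 3, 6, 9, 12, 15, 18, 21, 24, 27, 30, 33
Adding these values together:

198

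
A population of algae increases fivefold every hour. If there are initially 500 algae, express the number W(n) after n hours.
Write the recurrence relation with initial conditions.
Each hour multiplies the count by 5, so the count after n hours depends only on the count after n-1 hours: W(n) = 5 × W(n-1). The starting count gives W(0) = 500.
Unrolling n times gives the closed form W(n) = 500 × 5ⁿ.

W(n) = 5 × W(n-1), W(0) = 500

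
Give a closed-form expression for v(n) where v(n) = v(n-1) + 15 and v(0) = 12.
Recurrence: v(n) = v(n-1) + 15, initial: v(0) = 12.
Each step adds 15, so v(n) = v(0) + 15n = 15n + 12.

v(n) = 15n + 12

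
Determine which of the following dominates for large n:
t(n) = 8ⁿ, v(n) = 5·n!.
Comparing growth rates:
Growth-rate hierarchy: log n ≺ any polynomial ≺ any exponential cⁿ (c>1) ≺ n! ≺ nⁿ.
factorial dominates exponential base 8 asymptotically.

v(n) grows faster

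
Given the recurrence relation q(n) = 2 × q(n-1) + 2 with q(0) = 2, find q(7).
Computing step by step:
q(0) = 2
q(1) = 2 × 2 + 2 = 6
q(2) = 2 × 6 + 2 = 14
q(3) = 2 × 14 + 2 = 30
q(4) = 2 × 30 + 2 = 62
q(5) = 2 × 62 + 2 = 126
q(6) = 2 × 126 + 2 = 254
q(7) = 2 × 254 + 2 = 510

510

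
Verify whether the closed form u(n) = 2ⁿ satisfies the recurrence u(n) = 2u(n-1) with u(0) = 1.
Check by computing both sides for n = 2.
From the recurrence with u(0) = 1:
  u(0) = 1, u(1) = 2, u(2) = 4
  so the recurrence gives u(2) = 4.
From the proposed closed form u(n) = 2ⁿ:
  u(2) = 4.
Both sides give 4 at n = 2, and the initial condition(s) match, so the closed form is consistent.

Yes, the closed form is correct.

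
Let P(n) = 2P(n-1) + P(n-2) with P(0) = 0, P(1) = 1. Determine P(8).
Computing the sequence terms:
0, 1, 2, 5, 12, 29, 70, 169, 408

408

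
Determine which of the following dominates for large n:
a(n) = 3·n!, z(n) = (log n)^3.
Comparing growth rates:
Growth-rate hierarchy: log n ≺ any polynomial ≺ any exponential cⁿ (c>1) ≺ n! ≺ nⁿ.
factorial dominates polylogarithmic (log n)^3 asymptotically.

a(n) grows faster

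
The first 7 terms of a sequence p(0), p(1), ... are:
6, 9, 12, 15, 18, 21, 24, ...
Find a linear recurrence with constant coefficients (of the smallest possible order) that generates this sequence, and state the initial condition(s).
Look for the lowest-order linear relation among consecutive terms.
Observation: consecutive differences are constant (= 3).
Check at n=2: 1·9 + 3 = 12. ✓

p(n) = p(n-1) + 3, p(0) = 6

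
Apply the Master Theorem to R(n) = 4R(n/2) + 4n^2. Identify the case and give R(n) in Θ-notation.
Master Theorem template: R(n) = a·R(n/b) + f(n).
Here: a=4, b=2, f(n)=4n^2
Compute log_b(a) = log_2(4) = 2.
f(n) = 4n^2 = Θ(n^2). Case 2: R(n) = Θ(n^2 log n).

Case 2: R(n) = Θ(n^2 log n)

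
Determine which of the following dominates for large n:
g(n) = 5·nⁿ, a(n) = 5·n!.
Comparing growth rates:
Growth-rate hierarchy: log n ≺ any polynomial ≺ any exponential cⁿ (c>1) ≺ n! ≺ nⁿ.
super-exponential nⁿ dominates factorial asymptotically.

g(n) grows faster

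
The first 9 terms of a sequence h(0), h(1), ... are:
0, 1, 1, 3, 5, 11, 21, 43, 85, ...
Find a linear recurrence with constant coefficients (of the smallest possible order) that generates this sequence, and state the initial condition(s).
Look for the lowest-order linear relation among consecutive terms.
Observation: h(n) - 1·h(n-1) - (2)·h(n-2) = 0 holds for the shown terms, and no order-1 relation h(n) = α·h(n-1) + β fits.
Check at n=3: 1·1 + (2)·1 = 3. ✓

h(n) = h(n-1) + 2h(n-2), h(0) = 0, h(1) = 1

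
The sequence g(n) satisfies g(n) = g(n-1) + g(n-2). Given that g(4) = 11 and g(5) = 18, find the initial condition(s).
Work backwards using g(k) = g(k+2) - g(k+1):
g(3) = g(5) - g(4) = 18 - 11 = 7
g(2) = g(4) - g(3) = 11 - 7 = 4
g(1) = g(3) - g(2) = 7 - 4 = 3
g(0) = g(2) - g(1) = 4 - 3 = 1

g(0) = 1, g(1) = 3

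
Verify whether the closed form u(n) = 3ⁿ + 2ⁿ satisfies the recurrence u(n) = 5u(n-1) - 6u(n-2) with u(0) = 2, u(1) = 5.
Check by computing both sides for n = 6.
From the recurrence with u(0) = 2, u(1) = 5:
  u(0) = 2, u(1) = 5, u(2) = 13, u(3) = 35, u(4) = 97, u(5) = 275, u(6) = 793
  so the recurrence gives u(6) = 793.
From the proposed closed form u(n) = 3ⁿ + 2ⁿ:
  u(6) = 793.
Both sides give 793 at n = 6, and the initial condition(s) match, so the closed form is consistent.

Yes, the closed form is correct.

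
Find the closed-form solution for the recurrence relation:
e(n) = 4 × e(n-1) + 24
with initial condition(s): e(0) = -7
Recurrence: e(n) = 4 × e(n-1) + 24, initial: e(0) = -7.
Try e(n) = A·4ⁿ + C. Substituting: A·4ⁿ + C = 4(A·4ⁿ⁻¹ + C) + 24 = A·4ⁿ + 4C + 24, so C = 4C + 24, giving C = -8. Then e(0) = A - 8 = -7 gives A = 1.

e(n) = 4ⁿ - 8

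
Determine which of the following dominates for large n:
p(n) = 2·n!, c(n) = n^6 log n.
Comparing growth rates:
Growth-rate hierarchy: log n ≺ any polynomial ≺ any exponential cⁿ (c>1) ≺ n! ≺ nⁿ.
factorial dominates polynomial degree 6 (with log factor) asymptotically.

p(n) grows faster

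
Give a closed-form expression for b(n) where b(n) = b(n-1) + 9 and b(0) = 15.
Recurrence: b(n) = b(n-1) + 9, initial: b(0) = 15.
Each step adds 9, so b(n) = b(0) + 9n = 9n + 15.

b(n) = 9n + 15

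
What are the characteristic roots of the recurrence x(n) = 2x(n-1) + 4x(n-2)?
Substitute x(n) = rⁿ and divide through by rⁿ⁻²: r² - 2r - 4 = 0
Discriminant: 2² + 4·4 = 20, not a perfect square, so by the quadratic formula r = (2 ± √20)/2.
General solution: x(n) = A·r₁ⁿ + B·r₂ⁿ where r₁,r₂ = (2 ± √20)/2

Characteristic: r² - 2r - 4 = 0, Roots: r = (2 ± √20)/2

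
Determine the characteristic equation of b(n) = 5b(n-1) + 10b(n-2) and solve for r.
Substitute b(n) = rⁿ and divide through by rⁿ⁻²: r² - 5r - 10 = 0
Discriminant: 5² + 4·10 = 65, not a perfect square, so by the quadratic formula r = (5 ± √65)/2.
General solution: b(n) = A·r₁ⁿ + B·r₂ⁿ where r₁,r₂ = (5 ± √65)/2

Characteristic: r² - 5r - 10 = 0, Roots: r = (5 ± √65)/2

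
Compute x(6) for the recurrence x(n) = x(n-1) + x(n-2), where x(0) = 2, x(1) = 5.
Computing the sequence terms:
2, 5, 7, 12, 19, 31, 50

50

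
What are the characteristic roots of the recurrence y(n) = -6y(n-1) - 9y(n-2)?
Substitute y(n) = rⁿ and divide through by rⁿ⁻²: r² + 6r + 9 = 0
Factor: (r + 3)² = 0, so r = -3 (double root).
General solution: y(n) = (A + Bn)·(-3)ⁿ

Characteristic: r² + 6r + 9 = 0, Roots: r = -3 (double root)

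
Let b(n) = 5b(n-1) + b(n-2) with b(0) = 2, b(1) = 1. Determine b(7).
Computing the sequence terms:
2, 1, 7, 36, 187, 971, 5042, 26181

26181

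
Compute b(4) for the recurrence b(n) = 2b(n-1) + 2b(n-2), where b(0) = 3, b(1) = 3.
Computing the sequence terms:
3, 3, 12, 30, 84

84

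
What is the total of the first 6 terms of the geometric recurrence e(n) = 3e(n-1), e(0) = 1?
Computing the sequence terms: 1, 3, 9, 27, 81, 243
Adding these values together:

364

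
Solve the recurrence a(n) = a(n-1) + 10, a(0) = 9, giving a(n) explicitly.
Recurrence: a(n) = a(n-1) + 10, initial: a(0) = 9.
Each step adds 10, so a(n) = a(0) + 10n = 10n + 9.

a(n) = 10n + 9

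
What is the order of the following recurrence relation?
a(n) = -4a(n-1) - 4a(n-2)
The order is the largest lag k for which a(n-k) appears. Here the deepest term is a(n-2), so the order is 2.

Order 2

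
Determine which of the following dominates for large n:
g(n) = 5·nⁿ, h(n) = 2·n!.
Comparing growth rates:
Growth-rate hierarchy: log n ≺ any polynomial ≺ any exponential cⁿ (c>1) ≺ n! ≺ nⁿ.
super-exponential nⁿ dominates factorial asymptotically.

g(n) grows faster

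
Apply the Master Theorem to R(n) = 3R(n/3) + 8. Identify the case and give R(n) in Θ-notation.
Master Theorem template: R(n) = a·R(n/b) + f(n).
Here: a=3, b=3, f(n)=8
Compute log_b(a) = log_3(3) = 1.
f(n) = 8 = O(n^(1-ε)) with ε = 1. Case 1: R(n) = Θ(n^log_b(a)) = Θ(n).

Case 1: R(n) = Θ(n)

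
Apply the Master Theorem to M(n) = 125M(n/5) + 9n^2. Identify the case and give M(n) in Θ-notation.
Master Theorem template: M(n) = a·M(n/b) + f(n).
Here: a=125, b=5, f(n)=9n^2
Compute log_b(a) = log_5(125) = 3.
f(n) = 9n^2 = O(n^(3-ε)) with ε = 1. Case 1: M(n) = Θ(n^log_b(a)) = Θ(n^3).

Case 1: M(n) = Θ(n^3)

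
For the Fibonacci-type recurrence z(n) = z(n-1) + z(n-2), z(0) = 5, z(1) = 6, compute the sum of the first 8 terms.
Computing the sequence terms: 5, 6, 11, 17, 28, 45, 73, 118
Adding these values together:

303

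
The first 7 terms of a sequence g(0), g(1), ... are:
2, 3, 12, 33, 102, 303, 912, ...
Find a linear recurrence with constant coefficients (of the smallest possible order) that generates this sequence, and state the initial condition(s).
Look for the lowest-order linear relation among consecutive terms.
Observation: g(n) - 2·g(n-1) - (3)·g(n-2) = 0 holds for the shown terms, and no order-1 relation g(n) = α·g(n-1) + β fits.
Check at n=3: 2·12 + (3)·3 = 33. ✓

g(n) = 2g(n-1) + 3g(n-2), g(0) = 2, g(1) = 3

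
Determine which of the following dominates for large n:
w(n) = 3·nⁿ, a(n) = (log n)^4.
Comparing growth rates:
Growth-rate hierarchy: log n ≺ any polynomial ≺ any exponential cⁿ (c>1) ≺ n! ≺ nⁿ.
super-exponential nⁿ dominates polylogarithmic (log n)^4 asymptotically.

w(n) grows faster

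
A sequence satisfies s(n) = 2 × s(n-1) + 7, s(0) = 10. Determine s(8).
Computing step by step:
s(0) = 10
s(1) = 2 × 10 + 7 = 27
s(2) = 2 × 27 + 7 = 61
s(3) = 2 × 61 + 7 = 129
s(4) = 2 × 129 + 7 = 265
s(5) = 2 × 265 + 7 = 537
s(6) = 2 × 537 + 7 = 1081
s(7) = 2 × 1081 + 7 = 2169
s(8) = 2 × 2169 + 7 = 4345

4345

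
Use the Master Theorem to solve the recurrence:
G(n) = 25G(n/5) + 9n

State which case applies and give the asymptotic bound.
Master Theorem template: G(n) = a·G(n/b) + f(n).
Here: a=25, b=5, f(n)=9n
Compute log_b(a) = log_5(25) = 2.
f(n) = 9n = O(n^(2-ε)) with ε = 1. Case 1: G(n) = Θ(n^log_b(a)) = Θ(n^2).

Case 1: G(n) = Θ(n^2)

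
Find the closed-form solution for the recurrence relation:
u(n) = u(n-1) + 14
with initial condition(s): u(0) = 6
Recurrence: u(n) = u(n-1) + 14, initial: u(0) = 6.
Each step adds 14, so u(n) = u(0) + 14n = 14n + 6.

u(n) = 14n + 6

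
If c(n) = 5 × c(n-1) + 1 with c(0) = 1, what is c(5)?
Computing step by step:
c(0) = 1
c(1) = 5 × 1 + 1 = 6
c(2) = 5 × 6 + 1 = 31
c(3) = 5 × 31 + 1 = 156
c(4) = 5 × 156 + 1 = 781
c(5) = 5 × 781 + 1 = 3906

3906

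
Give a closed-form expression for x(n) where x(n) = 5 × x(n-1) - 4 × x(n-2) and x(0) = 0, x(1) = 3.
Recurrence: x(n) = 5 × x(n-1) - 4 × x(n-2), initial: x(0) = 0, x(1) = 3.
Characteristic equation: r² - 5r + 4 = 0, which factors as (r - 4)(r - 1) = 0, so r = 4, 1. General solution x(n) = A·4ⁿ + B·1ⁿ. From x(0) = 0: A + B = 0. From x(1) = 3: 4A + 1B = 3. Solving gives A = 1, B = -1.

x(n) = 4ⁿ - 1ⁿ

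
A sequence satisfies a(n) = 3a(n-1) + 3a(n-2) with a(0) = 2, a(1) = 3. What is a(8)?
Computing the sequence terms:
2, 3, 15, 54, 207, 783, 2970, 11259, 42687

42687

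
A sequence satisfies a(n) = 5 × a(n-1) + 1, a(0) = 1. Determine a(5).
Computing step by step:
a(0) = 1
a(1) = 5 × 1 + 1 = 6
a(2) = 5 × 6 + 1 = 31
a(3) = 5 × 31 + 1 = 156
a(4) = 5 × 156 + 1 = 781
a(5) = 5 × 781 + 1 = 3906

3906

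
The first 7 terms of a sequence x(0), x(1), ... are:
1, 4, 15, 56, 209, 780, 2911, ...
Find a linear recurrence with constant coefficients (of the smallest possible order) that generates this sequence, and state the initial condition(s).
Look for the lowest-order linear relation among consecutive terms.
Observation: x(n) - 4·x(n-1) - (-1)·x(n-2) = 0 holds for the shown terms, and no order-1 relation x(n) = α·x(n-1) + β fits.
Check at n=3: 4·15 + (-1)·4 = 56. ✓

x(n) = 4x(n-1) - x(n-2), x(0) = 1, x(1) = 4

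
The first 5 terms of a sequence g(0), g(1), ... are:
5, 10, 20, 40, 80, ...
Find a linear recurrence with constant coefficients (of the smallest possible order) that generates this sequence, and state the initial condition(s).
Look for the lowest-order linear relation among consecutive terms.
Observation: each term is 2× the previous.
Check at n=2: 2·10 = 20. ✓

g(n) = 2 × g(n-1), g(0) = 5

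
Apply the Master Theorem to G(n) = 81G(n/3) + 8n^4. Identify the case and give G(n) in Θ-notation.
Master Theorem template: G(n) = a·G(n/b) + f(n).
Here: a=81, b=3, f(n)=8n^4
Compute log_b(a) = log_3(81) = 4.
f(n) = 8n^4 = Θ(n^4). Case 2: G(n) = Θ(n^4 log n).

Case 2: G(n) = Θ(n^4 log n)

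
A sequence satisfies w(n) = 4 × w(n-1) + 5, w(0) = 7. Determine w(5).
Computing step by step:
w(0) = 7
w(1) = 4 × 7 + 5 = 33
w(2) = 4 × 33 + 5 = 137
w(3) = 4 × 137 + 5 = 553
w(4) = 4 × 553 + 5 = 2217
w(5) = 4 × 2217 + 5 = 8873

8873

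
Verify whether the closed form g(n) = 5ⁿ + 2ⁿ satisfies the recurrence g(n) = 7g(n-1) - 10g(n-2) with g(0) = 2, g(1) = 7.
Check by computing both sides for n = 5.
From the recurrence with g(0) = 2, g(1) = 7:
  g(0) = 2, g(1) = 7, g(2) = 29, g(3) = 133, g(4) = 641, g(5) = 3157
  so the recurrence gives g(5) = 3157.
From the proposed closed form g(n) = 5ⁿ + 2ⁿ:
  g(5) = 3157.
Both sides give 3157 at n = 5, and the initial condition(s) match, so the closed form is consistent.

Yes, the closed form is correct.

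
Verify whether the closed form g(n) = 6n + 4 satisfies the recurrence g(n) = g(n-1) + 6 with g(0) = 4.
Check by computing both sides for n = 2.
From the recurrence with g(0) = 4:
  g(0) = 4, g(1) = 10, g(2) = 16
  so the recurrence gives g(2) = 16.
From the proposed closed form g(n) = 6n + 4:
  g(2) = 16.
Both sides give 16 at n = 2, and the initial condition(s) match, so the closed form is consistent.

Yes, the closed form is correct.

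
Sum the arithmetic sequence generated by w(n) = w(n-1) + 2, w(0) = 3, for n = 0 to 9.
Computing the sequence terms: 3, 5, 7, 9, 11, 13, 15, 17, 19, 21
Adding these values together:

120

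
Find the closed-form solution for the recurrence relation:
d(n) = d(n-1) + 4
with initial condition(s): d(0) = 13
Recurrence: d(n) = d(n-1) + 4, initial: d(0) = 13.
Each step adds 4, so d(n) = d(0) + 4n = 4n + 13.

d(n) = 4n + 13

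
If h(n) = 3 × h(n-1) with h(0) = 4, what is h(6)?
Computing step by step:
h(0) = 4
h(1) = 3 × 4 = 12
h(2) = 3 × 12 = 36
h(3) = 3 × 36 = 108
h(4) = 3 × 108 = 324
h(5) = 3 × 324 = 972
h(6) = 3 × 972 = 2916

2916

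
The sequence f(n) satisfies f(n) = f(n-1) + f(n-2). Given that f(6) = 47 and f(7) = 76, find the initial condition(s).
Work backwards using f(k) = f(k+2) - f(k+1):
f(5) = f(7) - f(6) = 76 - 47 = 29
f(4) = f(6) - f(5) = 47 - 29 = 18
f(3) = f(5) - f(4) = 29 - 18 = 11
f(2) = f(4) - f(3) = 18 - 11 = 7
f(1) = f(3) - f(2) = 11 - 7 = 4
f(0) = f(2) - f(1) = 7 - 4 = 3

f(0) = 3, f(1) = 4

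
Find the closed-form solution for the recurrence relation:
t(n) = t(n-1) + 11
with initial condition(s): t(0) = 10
Recurrence: t(n) = t(n-1) + 11, initial: t(0) = 10.
Each step adds 11, so t(n) = t(0) + 11n = 11n + 10.

t(n) = 11n + 10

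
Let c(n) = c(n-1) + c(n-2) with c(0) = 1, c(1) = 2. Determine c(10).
Computing the sequence terms:
1, 2, 3, 5, 8, 13, 21, 34, 55, 89, 144

144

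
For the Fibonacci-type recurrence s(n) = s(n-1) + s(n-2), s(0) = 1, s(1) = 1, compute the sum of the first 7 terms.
Computing the sequence terms: 1, 1, 2, 3, 5, 8, 13
Adding these values together:

33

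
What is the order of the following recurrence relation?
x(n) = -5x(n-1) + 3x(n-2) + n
The order is the largest lag k for which x(n-k) appears. Here the deepest term is x(n-2) (the n term is non-homogeneous and does not affect the order), so the order is 2.

Order 2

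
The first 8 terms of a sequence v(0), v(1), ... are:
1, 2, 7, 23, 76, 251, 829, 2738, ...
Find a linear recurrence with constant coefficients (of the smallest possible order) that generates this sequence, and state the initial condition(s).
Look for the lowest-order linear relation among consecutive terms.
Observation: v(n) - 3·v(n-1) - (1)·v(n-2) = 0 holds for the shown terms, and no order-1 relation v(n) = α·v(n-1) + β fits.
Check at n=3: 3·7 + (1)·2 = 23. ✓

v(n) = 3v(n-1) + v(n-2), v(0) = 1, v(1) = 2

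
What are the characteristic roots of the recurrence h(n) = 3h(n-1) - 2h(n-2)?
Substitute h(n) = rⁿ and divide through by rⁿ⁻²: r² - 3r + 2 = 0
Factor: (r - 1)(r - 2) = 0, so r = 1, 2.
General solution: h(n) = A·1ⁿ + B·2ⁿ

Characteristic: r² - 3r + 2 = 0, Roots: r = 1, 2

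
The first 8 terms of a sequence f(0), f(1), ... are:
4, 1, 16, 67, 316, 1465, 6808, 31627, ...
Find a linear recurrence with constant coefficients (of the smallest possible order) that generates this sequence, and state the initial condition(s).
Look for the lowest-order linear relation among consecutive terms.
Observation: f(n) - 4·f(n-1) - (3)·f(n-2) = 0 holds for the shown terms, and no order-1 relation f(n) = α·f(n-1) + β fits.
Check at n=3: 4·16 + (3)·1 = 67. ✓

f(n) = 4f(n-1) + 3f(n-2), f(0) = 4, f(1) = 1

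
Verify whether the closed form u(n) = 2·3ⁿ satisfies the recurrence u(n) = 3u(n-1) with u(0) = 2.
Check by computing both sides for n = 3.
From the recurrence with u(0) = 2:
  u(0) = 2, u(1) = 6, u(2) = 18, u(3) = 54
  so the recurrence gives u(3) = 54.
From the proposed closed form u(n) = 2·3ⁿ:
  u(3) = 54.
Both sides give 54 at n = 3, and the initial condition(s) match, so the closed form is consistent.

Yes, the closed form is correct.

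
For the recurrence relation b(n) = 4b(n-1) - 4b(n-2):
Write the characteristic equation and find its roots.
Substitute b(n) = rⁿ and divide through by rⁿ⁻²: r² - 4r + 4 = 0
Factor: (r - 2)² = 0, so r = 2 (double root).
General solution: b(n) = (A + Bn)·2ⁿ

Characteristic: r² - 4r + 4 = 0, Roots: r = 2 (double root)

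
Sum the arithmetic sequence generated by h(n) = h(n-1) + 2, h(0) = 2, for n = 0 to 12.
Computing the sequence terms: 2, 4, 6, 8, 10, 12, 14, 16, 18, 20, 22, 24, 26
Adding these values together:

182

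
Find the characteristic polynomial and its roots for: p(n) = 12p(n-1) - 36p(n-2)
Substitute p(n) = rⁿ and divide through by rⁿ⁻²: r² - 12r + 36 = 0
Factor: (r - 6)² = 0, so r = 6 (double root).
General solution: p(n) = (A + Bn)·6ⁿ

Characteristic: r² - 12r + 36 = 0, Roots: r = 6 (double root)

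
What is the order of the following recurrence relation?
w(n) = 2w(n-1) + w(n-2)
The order is the largest lag k for which w(n-k) appears. Here the deepest term is w(n-2), so the order is 2.

Order 2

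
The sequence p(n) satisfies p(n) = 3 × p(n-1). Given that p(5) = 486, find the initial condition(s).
In general p(n) = 3ⁿ · p(0). At n = 5: p(0) = p(5) / 3^5 = 486 / 243 = 2.

p(0) = 2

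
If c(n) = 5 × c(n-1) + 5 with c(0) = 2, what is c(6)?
Computing step by step:
c(0) = 2
c(1) = 5 × 2 + 5 = 15
c(2) = 5 × 15 + 5 = 80
c(3) = 5 × 80 + 5 = 405
c(4) = 5 × 405 + 5 = 2030
c(5) = 5 × 2030 + 5 = 10155
c(6) = 5 × 10155 + 5 = 50780

50780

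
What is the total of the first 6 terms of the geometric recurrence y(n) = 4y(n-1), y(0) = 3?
Computing the sequence terms: 3, 12, 48, 192, 768, 3072
Adding these values together:

4095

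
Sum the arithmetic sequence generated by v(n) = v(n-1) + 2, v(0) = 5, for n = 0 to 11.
Computing the sequence terms: 5, 7, 9, 11, 13, 15, 17, 19, 21, 23, 25, 27
Adding these values together:

192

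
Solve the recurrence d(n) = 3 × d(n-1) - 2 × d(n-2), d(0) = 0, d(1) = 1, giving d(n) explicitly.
Recurrence: d(n) = 3 × d(n-1) - 2 × d(n-2), initial: d(0) = 0, d(1) = 1.
Characteristic equation: r² - 3r + 2 = 0, which factors as (r - 2)(r - 1) = 0, so r = 2, 1. General solution d(n) = A·2ⁿ + B·1ⁿ. From d(0) = 0: A + B = 0. From d(1) = 1: 2A + 1B = 1. Solving gives A = 1, B = -1.

d(n) = 2ⁿ - 1ⁿ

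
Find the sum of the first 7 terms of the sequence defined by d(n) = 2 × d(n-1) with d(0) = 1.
Computing the sequence terms: 1, 2, 4, 8, 16, 32, 64
Adding these values together:

127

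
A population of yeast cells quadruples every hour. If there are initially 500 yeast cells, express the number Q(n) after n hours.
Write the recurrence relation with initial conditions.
Each hour multiplies the count by 4, so the count after n hours depends only on the count after n-1 hours: Q(n) = 4 × Q(n-1). The starting count gives Q(0) = 500.
Unrolling n times gives the closed form Q(n) = 500 × 4ⁿ.

Q(n) = 4 × Q(n-1), Q(0) = 500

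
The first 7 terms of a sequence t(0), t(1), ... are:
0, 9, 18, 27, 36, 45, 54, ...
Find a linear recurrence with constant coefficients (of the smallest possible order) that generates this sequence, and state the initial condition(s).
Look for the lowest-order linear relation among consecutive terms.
Observation: consecutive differences are constant (= 9).
Check at n=2: 1·9 + 9 = 18. ✓

t(n) = t(n-1) + 9, t(0) = 0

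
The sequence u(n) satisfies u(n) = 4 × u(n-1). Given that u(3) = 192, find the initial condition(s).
In general u(n) = 4ⁿ · u(0). At n = 3: u(0) = u(3) / 4^3 = 192 / 64 = 3.

u(0) = 3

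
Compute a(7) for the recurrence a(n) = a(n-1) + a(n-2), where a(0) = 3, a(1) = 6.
Computing the sequence terms:
3, 6, 9, 15, 24, 39, 63, 102

102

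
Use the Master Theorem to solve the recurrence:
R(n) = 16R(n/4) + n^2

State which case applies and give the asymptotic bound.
Master Theorem template: R(n) = a·R(n/b) + f(n).
Here: a=16, b=4, f(n)=n^2
Compute log_b(a) = log_4(16) = 2.
f(n) = n^2 = Θ(n^2). Case 2: R(n) = Θ(n^2 log n).

Case 2: R(n) = Θ(n^2 log n)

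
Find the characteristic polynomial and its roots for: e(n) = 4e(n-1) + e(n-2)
Substitute e(n) = rⁿ and divide through by rⁿ⁻²: r² - 4r - 1 = 0
Discriminant: 4² + 4·1 = 20, not a perfect square, so by the quadratic formula r = (4 ± √20)/2.
General solution: e(n) = A·r₁ⁿ + B·r₂ⁿ where r₁,r₂ = (4 ± √20)/2

Characteristic: r² - 4r - 1 = 0, Roots: r = (4 ± √20)/2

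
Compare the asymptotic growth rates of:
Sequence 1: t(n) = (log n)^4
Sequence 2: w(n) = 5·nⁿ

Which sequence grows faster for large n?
Comparing growth rates:
Growth-rate hierarchy: log n ≺ any polynomial ≺ any exponential cⁿ (c>1) ≺ n! ≺ nⁿ.
super-exponential nⁿ dominates polylogarithmic (log n)^4 asymptotically.

w(n) grows faster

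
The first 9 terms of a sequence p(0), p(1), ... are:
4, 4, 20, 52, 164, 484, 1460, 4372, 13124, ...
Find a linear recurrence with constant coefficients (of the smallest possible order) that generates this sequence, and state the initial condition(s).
Look for the lowest-order linear relation among consecutive terms.
Observation: p(n) - 2·p(n-1) - (3)·p(n-2) = 0 holds for the shown terms, and no order-1 relation p(n) = α·p(n-1) + β fits.
Check at n=3: 2·20 + (3)·4 = 52. ✓

p(n) = 2p(n-1) + 3p(n-2), p(0) = 4, p(1) = 4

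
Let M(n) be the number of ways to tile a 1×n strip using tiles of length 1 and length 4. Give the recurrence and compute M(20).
Condition on the last tile: it has length 1 (leaving a 1×(n-1) strip) or length 4 (leaving a 1×(n-4) strip), so M(n) = M(n-1) + M(n-4) (order-4 linear recurrence).
For 0 ≤ i < 4 only unit tiles fit, so M(i) = 1.
Iterating the recurrence: M(4) = 2, M(5) = 3, M(6) = 4, M(7) = 5, M(8) = 7, M(9) = 10, M(10) = 14, M(11) = 19, M(12) = 26, M(13) = 36, M(14) = 50, M(15) = 69, M(16) = 95, M(17) = 131, M(18) = 181, M(19) = 250, M(20) = 345.

M(n) = M(n-1) + M(n-4), with M(i) = 1 for 0 ≤ i < 4; M(20) = 345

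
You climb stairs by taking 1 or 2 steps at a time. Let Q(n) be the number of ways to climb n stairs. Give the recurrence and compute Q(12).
Condition on the size of the last step (1 to 2): before it there were n-1, …, n-2 stairs climbed, and these cases are disjoint, so Q(n) = Q(n-1) + Q(n-2) (Fibonacci-type sequence).
Initial conditions by direct count (compositions of i into parts ≤ 2): Q(1) = 1; Q(2) = 2.
Iterating the recurrence: Q(3) = 3, Q(4) = 5, Q(5) = 8, Q(6) = 13, Q(7) = 21, Q(8) = 34, Q(9) = 55, Q(10) = 89, Q(11) = 144, Q(12) = 233.

Q(n) = Q(n-1) + Q(n-2), Q(1) = 1, Q(2) = 2; Q(12) = 233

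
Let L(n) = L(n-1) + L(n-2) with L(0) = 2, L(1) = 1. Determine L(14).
Computing the sequence terms:
2, 1, 3, 4, 7, 11, 18, 29, 47, 76, 123, 199, 322, 521, 843

843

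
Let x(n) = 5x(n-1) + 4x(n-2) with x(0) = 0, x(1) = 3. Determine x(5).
Computing the sequence terms:
0, 3, 15, 87, 495, 2823

2823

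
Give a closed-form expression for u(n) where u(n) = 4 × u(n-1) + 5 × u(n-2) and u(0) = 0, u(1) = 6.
Recurrence: u(n) = 4 × u(n-1) + 5 × u(n-2), initial: u(0) = 0, u(1) = 6.
Characteristic equation: r² - 4r - 5 = 0, which factors as (r - 5)(r + 1) = 0, so r = 5, -1. General solution u(n) = A·5ⁿ + B·(-1)ⁿ. From u(0) = 0: A + B = 0. From u(1) = 6: 5A - 1B = 6. Solving gives A = 1, B = -1.

u(n) = 5ⁿ - (-1)ⁿ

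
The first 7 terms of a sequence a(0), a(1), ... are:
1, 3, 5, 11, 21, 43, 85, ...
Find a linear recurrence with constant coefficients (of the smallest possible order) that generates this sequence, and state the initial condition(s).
Look for the lowest-order linear relation among consecutive terms.
Observation: a(n) - 1·a(n-1) - (2)·a(n-2) = 0 holds for the shown terms, and no order-1 relation a(n) = α·a(n-1) + β fits.
Check at n=3: 1·5 + (2)·3 = 11. ✓

a(n) = a(n-1) + 2a(n-2), a(0) = 1, a(1) = 3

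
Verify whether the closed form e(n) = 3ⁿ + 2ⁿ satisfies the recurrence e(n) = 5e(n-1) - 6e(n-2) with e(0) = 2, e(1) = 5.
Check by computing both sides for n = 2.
From the recurrence with e(0) = 2, e(1) = 5:
  e(0) = 2, e(1) = 5, e(2) = 13
  so the recurrence gives e(2) = 13.
From the proposed closed form e(n) = 3ⁿ + 2ⁿ:
  e(2) = 13.
Both sides give 13 at n = 2, and the initial condition(s) match, so the closed form is consistent.

Yes, the closed form is correct.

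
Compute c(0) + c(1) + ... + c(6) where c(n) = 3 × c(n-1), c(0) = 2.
Computing the sequence terms: 2, 6, 18, 54, 162, 486, 1458
Adding these values together:

2186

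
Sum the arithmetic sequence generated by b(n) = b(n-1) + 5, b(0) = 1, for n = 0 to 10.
Computing the sequence terms: 1, 6, 11, 16, 21, 26, 31, 36, 41, 46, 51
Adding these values together:

286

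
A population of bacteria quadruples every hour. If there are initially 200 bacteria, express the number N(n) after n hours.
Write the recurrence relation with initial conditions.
Each hour multiplies the count by 4, so the count after n hours depends only on the count after n-1 hours: N(n) = 4 × N(n-1). The starting count gives N(0) = 200.
Unrolling n times gives the closed form N(n) = 200 × 4ⁿ.

N(n) = 4 × N(n-1), N(0) = 200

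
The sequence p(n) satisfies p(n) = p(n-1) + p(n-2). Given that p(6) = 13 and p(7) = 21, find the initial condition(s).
Work backwards using p(k) = p(k+2) - p(k+1):
p(5) = p(7) - p(6) = 21 - 13 = 8
p(4) = p(6) - p(5) = 13 - 8 = 5
p(3) = p(5) - p(4) = 8 - 5 = 3
p(2) = p(4) - p(3) = 5 - 3 = 2
p(1) = p(3) - p(2) = 3 - 2 = 1
p(0) = p(2) - p(1) = 2 - 1 = 1

p(0) = 1, p(1) = 1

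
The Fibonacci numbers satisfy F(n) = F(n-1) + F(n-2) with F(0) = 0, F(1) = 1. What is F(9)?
Computing the sequence terms:
0, 1, 1, 2, 3, 5, 8, 13, 21, 34

34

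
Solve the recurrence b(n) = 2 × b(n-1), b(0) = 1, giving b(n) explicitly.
Recurrence: b(n) = 2 × b(n-1), initial: b(0) = 1.
Each term is 2 times the previous, so this is geometric with ratio 2. After n steps: b(n) = b(0)·2ⁿ = 2ⁿ.

b(n) = 2ⁿ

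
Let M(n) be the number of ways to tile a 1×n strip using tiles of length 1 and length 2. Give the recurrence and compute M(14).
Condition on the last tile: it has length 1 (leaving a 1×(n-1) strip) or length 2 (leaving a 1×(n-2) strip), so M(n) = M(n-1) + M(n-2) (order-2 linear recurrence).
For 0 ≤ i < 2 only unit tiles fit, so M(i) = 1.
Iterating the recurrence: M(2) = 2, M(3) = 3, M(4) = 5, M(5) = 8, M(6) = 13, M(7) = 21, M(8) = 34, M(9) = 55, M(10) = 89, M(11) = 144, M(12) = 233, M(13) = 377, M(14) = 610.

M(n) = M(n-1) + M(n-2), with M(i) = 1 for 0 ≤ i < 2; M(14) = 610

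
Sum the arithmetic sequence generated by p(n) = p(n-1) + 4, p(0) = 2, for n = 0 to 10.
Computing the sequence terms: 2, 6, 10, 14, 18, 22, 26, 30, 34, 38, 42
Adding these values together:

242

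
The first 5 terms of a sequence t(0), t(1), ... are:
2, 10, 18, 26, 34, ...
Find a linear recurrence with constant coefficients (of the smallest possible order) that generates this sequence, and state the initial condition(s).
Look for the lowest-order linear relation among consecutive terms.
Observation: consecutive differences are constant (= 8).
Check at n=2: 1·10 + 8 = 18. ✓

t(n) = t(n-1) + 8, t(0) = 2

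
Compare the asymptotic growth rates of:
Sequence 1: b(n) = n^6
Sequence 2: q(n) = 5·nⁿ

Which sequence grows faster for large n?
Comparing growth rates:
Growth-rate hierarchy: log n ≺ any polynomial ≺ any exponential cⁿ (c>1) ≺ n! ≺ nⁿ.
super-exponential nⁿ dominates polynomial degree 6 asymptotically.

q(n) grows faster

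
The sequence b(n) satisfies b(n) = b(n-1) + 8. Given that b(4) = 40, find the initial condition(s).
b(4) = b(0) + 4·8, so b(0) = 40 - 32 = 8.

b(0) = 8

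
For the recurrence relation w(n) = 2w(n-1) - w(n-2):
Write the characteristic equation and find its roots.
Substitute w(n) = rⁿ and divide through by rⁿ⁻²: r² - 2r + 1 = 0
Factor: (r - 1)² = 0, so r = 1 (double root).
General solution: w(n) = (A + Bn)·1ⁿ

Characteristic: r² - 2r + 1 = 0, Roots: r = 1 (double root)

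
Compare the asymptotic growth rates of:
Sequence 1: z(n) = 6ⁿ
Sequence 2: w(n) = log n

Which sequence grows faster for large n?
Comparing growth rates:
Growth-rate hierarchy: log n ≺ any polynomial ≺ any exponential cⁿ (c>1) ≺ n! ≺ nⁿ.
exponential base 6 dominates logarithmic asymptotically.

z(n) grows faster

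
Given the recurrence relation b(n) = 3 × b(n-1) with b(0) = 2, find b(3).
Computing step by step:
b(0) = 2
b(1) = 3 × 2 = 6
b(2) = 3 × 6 = 18
b(3) = 3 × 18 = 54

54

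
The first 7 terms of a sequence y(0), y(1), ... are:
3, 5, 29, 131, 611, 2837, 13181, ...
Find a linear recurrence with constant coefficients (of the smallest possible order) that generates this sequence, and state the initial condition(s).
Look for the lowest-order linear relation among consecutive terms.
Observation: y(n) - 4·y(n-1) - (3)·y(n-2) = 0 holds for the shown terms, and no order-1 relation y(n) = α·y(n-1) + β fits.
Check at n=3: 4·29 + (3)·5 = 131. ✓

y(n) = 4y(n-1) + 3y(n-2), y(0) = 3, y(1) = 5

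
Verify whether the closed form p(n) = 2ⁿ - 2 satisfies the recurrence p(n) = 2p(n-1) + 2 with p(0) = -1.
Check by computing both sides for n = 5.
From the recurrence with p(0) = -1:
  p(0) = -1, p(1) = 0, p(2) = 2, p(3) = 6, p(4) = 14, p(5) = 30
  so the recurrence gives p(5) = 30.
From the proposed closed form p(n) = 2ⁿ - 2:
  p(5) = 30.
Both sides give 30 at n = 5, and the initial condition(s) match, so the closed form is consistent.

Yes, the closed form is correct.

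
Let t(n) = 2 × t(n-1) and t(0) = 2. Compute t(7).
Computing step by step:
t(0) = 2
t(1) = 2 × 2 = 4
t(2) = 2 × 4 = 8
t(3) = 2 × 8 = 16
t(4) = 2 × 16 = 32
t(5) = 2 × 32 = 64
t(6) = 2 × 64 = 128
t(7) = 2 × 128 = 256

256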